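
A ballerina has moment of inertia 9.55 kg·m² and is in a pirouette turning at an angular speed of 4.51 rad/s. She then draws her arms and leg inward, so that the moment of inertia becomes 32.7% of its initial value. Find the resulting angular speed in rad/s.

ω₂ ≈ 13.8 rad/s

With no external torque about the axis, L is conserved: I₁ω₁ = I₂ω₂.
I₂ = 0.327 × 9.55 = 3.123 kg·m².
ω₂ = I₁ω₁ / I₂ = (9.550)(4.51 rad/s) / (3.123) = 13.79 rad/s.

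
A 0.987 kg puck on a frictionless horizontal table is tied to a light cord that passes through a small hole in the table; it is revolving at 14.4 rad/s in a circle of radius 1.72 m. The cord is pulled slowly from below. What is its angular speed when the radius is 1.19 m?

ω₂ ≈ 30.1 rad/s

The constraining force is radial, so m r² ω about the center is conserved.
ω₂ = ω₁ (r₁/r₂)² = (14.4)(1.72/1.19)² = 30.08 rad/s.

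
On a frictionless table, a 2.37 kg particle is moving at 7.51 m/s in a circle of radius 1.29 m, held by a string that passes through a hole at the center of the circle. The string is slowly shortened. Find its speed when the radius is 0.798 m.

The only horizontal force on the mass is along the cord (radial), so it exerts no torque about the hole and angular momentum m v r is conserved.
v₂ = v₁ r₁ / r₂ = (7.51)(1.29) / (0.798) = 12.14 m/s.

v₂ ≈ 12.1 m/s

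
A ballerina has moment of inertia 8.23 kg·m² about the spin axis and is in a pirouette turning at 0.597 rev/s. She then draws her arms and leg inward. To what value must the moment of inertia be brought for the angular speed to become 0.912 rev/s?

I₂ ≈ 5.39 kg·m²

No external torque acts about the spin axis, so angular momentum is conserved.
I₂ = I₁ω₁ / ω₂ = (8.23)(0.597) / (0.912) = 5.387 kg·m².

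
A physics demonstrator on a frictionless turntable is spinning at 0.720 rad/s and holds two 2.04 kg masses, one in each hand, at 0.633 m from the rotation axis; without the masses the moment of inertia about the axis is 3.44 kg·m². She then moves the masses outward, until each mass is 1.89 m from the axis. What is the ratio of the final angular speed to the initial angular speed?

With no external torque about the axis, L is conserved: I₁ω₁ = I₂ω₂.
I₁ = 3.44 + 2(2.04)(0.633)² = 5.075 kg·m²; I₂ = 3.44 + 2(2.04)(1.89)² = 18.01 kg·m².
ω₂/ω₁ = I₁/I₂ = 5.075 / 18.01 = 0.2817.

ω₂/ω₁ ≈ 0.282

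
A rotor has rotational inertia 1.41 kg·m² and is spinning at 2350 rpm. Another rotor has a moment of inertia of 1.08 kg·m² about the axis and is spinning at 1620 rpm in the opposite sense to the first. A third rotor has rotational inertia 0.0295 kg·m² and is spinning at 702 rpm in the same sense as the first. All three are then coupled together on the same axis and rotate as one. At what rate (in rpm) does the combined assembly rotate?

|ω_f| ≈ 629 rpm

The coupling torques are internal; angular momentum about the shared axis is conserved.
Taking A's sense as positive: L = (1.410)(2350) − (1.080)(1620) + (0.02950)(702) = 1585 kg·m²·rpm.
Combined I = 1.410 + 1.080 + 0.02950 = 2.519 kg·m².
ω_f = L / I = 1585 / 2.519 = 628.9 rpm.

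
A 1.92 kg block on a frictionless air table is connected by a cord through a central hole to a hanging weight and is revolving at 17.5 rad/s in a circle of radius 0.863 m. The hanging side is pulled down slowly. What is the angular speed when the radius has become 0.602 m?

No torque about the axis ⇒ m r₁² ω₁ = m r₂² ω₂.
ω₂ = ω₁ (r₁/r₂)² = (17.5)(0.863/0.602)² = 35.96 rad/s.

ω₂ ≈ 36.0 rad/s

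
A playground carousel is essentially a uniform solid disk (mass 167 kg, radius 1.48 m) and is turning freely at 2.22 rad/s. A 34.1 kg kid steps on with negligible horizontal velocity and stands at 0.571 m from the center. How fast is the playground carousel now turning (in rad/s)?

The added mass arrives with no angular momentum about the center, and any external torque about the center is negligible, so the system's angular momentum is conserved.
I_p = ½(167)(1.48)² = 182.9 kg·m².
Added inertia Σmr² = (34.1)(0.571)² = 11.12 kg·m²; I_f = 182.9 + 11.12 = 194.0 kg·m².
ω_f = I_p ω_i / I_f = (182.9)(2.22) / 194.0 = 2.093 rad/s.

ω_f ≈ 2.09 rad/s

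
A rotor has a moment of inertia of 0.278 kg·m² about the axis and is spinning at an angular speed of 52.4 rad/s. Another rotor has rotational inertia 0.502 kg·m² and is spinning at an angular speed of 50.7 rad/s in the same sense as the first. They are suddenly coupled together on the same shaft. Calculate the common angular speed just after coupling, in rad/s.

The coupling torques are internal; angular momentum about the shared axis is conserved.
Taking A's sense as positive: L = (0.2780)(52.4) + (0.5020)(50.7) = 40.02 kg·m²·rad/s.
Combined I = 0.2780 + 0.5020 = 0.7800 kg·m².
ω_f = L / I = 40.02 / 0.7800 = 51.31 rad/s.

|ω_f| ≈ 51.3 rad/s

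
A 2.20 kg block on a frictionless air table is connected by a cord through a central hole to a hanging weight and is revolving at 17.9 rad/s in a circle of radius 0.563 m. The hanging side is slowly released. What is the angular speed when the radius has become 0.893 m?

The constraining force is radial, so m r² ω about the center is conserved.
ω₂ = ω₁ (r₁/r₂)² = (17.9)(0.563/0.893)² = 7.115 rad/s.

ω₂ ≈ 7.11 rad/s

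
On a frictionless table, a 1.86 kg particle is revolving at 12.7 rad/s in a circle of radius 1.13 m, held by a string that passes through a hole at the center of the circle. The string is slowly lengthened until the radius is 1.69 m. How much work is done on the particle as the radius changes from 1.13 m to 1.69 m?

W ≈ -106 J

The constraining force is radial, so m r² ω about the center is conserved.
ω₂ = ω₁ (r₁/r₂)² = (12.7)(1.13/1.69)² = 5.678 rad/s.
W = ΔKE = ½m(v₂² − v₁²) = -105.9 J.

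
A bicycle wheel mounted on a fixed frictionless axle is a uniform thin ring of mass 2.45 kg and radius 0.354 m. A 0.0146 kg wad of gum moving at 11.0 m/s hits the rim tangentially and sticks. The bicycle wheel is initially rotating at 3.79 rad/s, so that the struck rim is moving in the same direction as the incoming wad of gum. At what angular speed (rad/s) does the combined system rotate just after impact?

About the axle the impulsive forces during the collision are internal, so angular momentum about that axis is conserved.
I_p = (2.45)(0.354)² = 0.3070 kg·m². Taking the sense of the wad of gum's angular momentum as positive, L_{wad} = m v R = (0.0146)(11.0)(0.354) = 0.05685 kg·m²/s.
L_i = +I_p ω_p + m v R = +(0.3070)(3.79) + 0.05685 = 1.220 kg·m²/s.
After sticking, I_f = I_p + m R² = 0.3070 + (0.0146)(0.354)² = 0.3089 kg·m².
ω_f = L_i / I_f = 1.220 / 0.3089 = 3.952 rad/s.

|ω_f| ≈ 3.95 rad/s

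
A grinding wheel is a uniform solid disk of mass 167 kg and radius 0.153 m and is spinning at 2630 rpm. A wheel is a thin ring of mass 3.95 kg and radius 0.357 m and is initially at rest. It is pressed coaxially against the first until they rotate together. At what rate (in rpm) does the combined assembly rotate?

|ω_f| ≈ 2090 rpm

No external torque acts about the common axis, so total angular momentum is conserved.
Moments of inertia: I_A = ½(167)(0.153)² = 1.955 kg·m²; I_B = (3.95)(0.357)² = 0.5034 kg·m².
Taking A's sense as positive: L = (1.955)(2630) = 5141 kg·m²·rpm.
Combined I = 1.955 + 0.5034 = 2.458 kg·m².
ω_f = L / I = 5141 / 2.458 = 2091 rpm.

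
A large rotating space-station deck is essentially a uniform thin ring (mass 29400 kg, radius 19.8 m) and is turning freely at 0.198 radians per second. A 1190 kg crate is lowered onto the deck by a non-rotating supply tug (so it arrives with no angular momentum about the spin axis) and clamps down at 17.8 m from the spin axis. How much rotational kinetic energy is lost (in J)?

The added mass arrives with no angular momentum about the spin axis, and any external torque about the spin axis is negligible, so the system's angular momentum is conserved.
I_p = (29400)(19.8)² = 1.153e+07 kg·m².
Added inertia Σmr² = (1190)(17.8)² = 3.770e+05 kg·m²; I_f = 1.153e+07 + 3.770e+05 = 1.190e+07 kg·m².
ω_f = I_p ω_i / I_f = (1.153e+07)(0.198) / 1.190e+07 = 0.1917 rad/s.
KE_i = ½(1.153e+07)(0.1980 rad/s)² = 2.259e+05 J; KE_f = ½(1.190e+07)(0.1917)² = 2.188e+05 J.

energy lost ≈ 7160 J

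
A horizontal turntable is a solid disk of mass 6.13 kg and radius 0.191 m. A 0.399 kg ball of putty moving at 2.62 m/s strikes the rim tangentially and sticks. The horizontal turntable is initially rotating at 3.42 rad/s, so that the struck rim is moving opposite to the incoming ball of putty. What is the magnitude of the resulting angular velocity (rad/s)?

About the axle the impulsive forces during the collision are internal, so angular momentum about that axis is conserved.
I_p = ½(6.13)(0.191)² = 0.1118 kg·m². Taking the sense of the ball of putty's angular momentum as positive, L_{ball} = m v R = (0.399)(2.62)(0.191) = 0.1997 kg·m²/s.
L_i = −I_p ω_p + m v R = −(0.1118)(3.42) + 0.1997 = -0.1827 kg·m²/s.
After sticking, I_f = I_p + m R² = 0.1118 + (0.399)(0.191)² = 0.1264 kg·m².
ω_f = L_i / I_f = -0.1827 / 0.1264 = -1.446 rad/s.

|ω_f| ≈ 1.45 rad/s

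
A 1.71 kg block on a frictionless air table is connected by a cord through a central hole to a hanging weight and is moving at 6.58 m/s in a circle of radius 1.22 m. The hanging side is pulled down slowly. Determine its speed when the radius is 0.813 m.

The only horizontal force on the mass is along the cord (radial), so it exerts no torque about the hole and angular momentum m v r is conserved.
v₂ = v₁ r₁ / r₂ = (6.58)(1.22) / (0.813) = 9.874 m/s.

v₂ ≈ 9.87 m/s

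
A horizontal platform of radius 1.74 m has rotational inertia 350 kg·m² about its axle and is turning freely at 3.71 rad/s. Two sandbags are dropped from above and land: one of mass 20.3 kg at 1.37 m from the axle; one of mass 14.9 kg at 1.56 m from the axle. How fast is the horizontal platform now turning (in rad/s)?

The added mass arrives with no angular momentum about the axle, and any external torque about the axle is negligible, so the system's angular momentum is conserved.
Added inertia Σmr² = (20.3)(1.37)² + (14.9)(1.56)² = 74.36 kg·m²; I_f = 350.0 + 74.36 = 424.4 kg·m².
ω_f = I_p ω_i / I_f = (350.0)(3.71) / 424.4 = 3.060 rad/s.

ω_f ≈ 3.06 rad/s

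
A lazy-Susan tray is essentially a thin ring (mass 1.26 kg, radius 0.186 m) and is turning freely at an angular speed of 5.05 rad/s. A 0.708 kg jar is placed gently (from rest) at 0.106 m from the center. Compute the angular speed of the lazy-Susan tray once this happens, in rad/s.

ω_f ≈ 4.27 rad/s

No external torque acts about the center; L_before = L_after.
I_p = (1.26)(0.186)² = 0.04359 kg·m².
Added inertia Σmr² = (0.708)(0.106)² = 0.007955 kg·m²; I_f = 0.04359 + 0.007955 = 0.05155 kg·m².
ω_f = I_p ω_i / I_f = (0.04359)(5.05) / 0.05155 = 4.271 rad/s.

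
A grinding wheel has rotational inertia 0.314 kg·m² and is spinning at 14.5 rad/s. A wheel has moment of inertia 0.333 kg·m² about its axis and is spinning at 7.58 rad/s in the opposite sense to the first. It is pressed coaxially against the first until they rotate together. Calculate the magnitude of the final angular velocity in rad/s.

The coupling torques are internal; angular momentum about the shared axis is conserved.
Taking A's sense as positive: L = (0.3140)(14.5) − (0.3330)(7.58) = 2.029 kg·m²·rad/s.
Combined I = 0.3140 + 0.3330 = 0.6470 kg·m².
ω_f = L / I = 2.029 / 0.6470 = 3.136 rad/s.

|ω_f| ≈ 3.14 rad/s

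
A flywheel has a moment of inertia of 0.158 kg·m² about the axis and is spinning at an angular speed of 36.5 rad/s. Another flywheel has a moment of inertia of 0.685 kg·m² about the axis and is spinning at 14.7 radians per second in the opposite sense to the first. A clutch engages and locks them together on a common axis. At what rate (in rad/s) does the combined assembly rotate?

No external torque acts about the common axis, so total angular momentum is conserved.
Taking A's sense as positive: L = (0.1580)(36.5) − (0.6850)(14.7) = -4.302 kg·m²·rad/s.
Combined I = 0.1580 + 0.6850 = 0.8430 kg·m².
ω_f = L / I = -4.302 / 0.8430 = -5.104 rad/s.

|ω_f| ≈ 5.10 rad/s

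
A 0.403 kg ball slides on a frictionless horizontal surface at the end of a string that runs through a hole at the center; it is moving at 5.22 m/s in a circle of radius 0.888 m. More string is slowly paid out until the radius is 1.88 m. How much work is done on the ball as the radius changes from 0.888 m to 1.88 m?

The only horizontal force on the mass is along the cord (radial), so it exerts no torque about the hole and angular momentum m v r is conserved.
v₂ = v₁ r₁ / r₂ = (5.22)(0.888) / (1.88) = 2.466 m/s.
W = ΔKE = ½m(v₂² − v₁²) = -4.266 J.

W ≈ -4.27 J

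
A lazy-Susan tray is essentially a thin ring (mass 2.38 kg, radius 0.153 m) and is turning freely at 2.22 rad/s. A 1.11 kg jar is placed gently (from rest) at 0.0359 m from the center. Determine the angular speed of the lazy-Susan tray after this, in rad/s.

No external torque acts about the center; L_before = L_after.
I_p = (2.38)(0.153)² = 0.05571 kg·m².
Added inertia Σmr² = (1.11)(0.0359)² = 0.001431 kg·m²; I_f = 0.05571 + 0.001431 = 0.05714 kg·m².
ω_f = I_p ω_i / I_f = (0.05571)(2.22) / 0.05714 = 2.164 rad/s.

ω_f ≈ 2.16 rad/s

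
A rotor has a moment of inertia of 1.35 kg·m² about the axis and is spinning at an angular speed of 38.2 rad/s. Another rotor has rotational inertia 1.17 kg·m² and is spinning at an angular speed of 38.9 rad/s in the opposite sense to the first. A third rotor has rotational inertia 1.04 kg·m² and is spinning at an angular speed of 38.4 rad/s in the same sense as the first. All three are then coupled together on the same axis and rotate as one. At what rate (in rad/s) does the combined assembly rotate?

|ω_f| ≈ 12.9 rad/s

The coupling torques are internal; angular momentum about the shared axis is conserved.
Taking A's sense as positive: L = (1.350)(38.2) − (1.170)(38.9) + (1.040)(38.4) = 45.99 kg·m²·rad/s.
Combined I = 1.350 + 1.170 + 1.040 = 3.560 kg·m².
ω_f = L / I = 45.99 / 3.560 = 12.92 rad/s.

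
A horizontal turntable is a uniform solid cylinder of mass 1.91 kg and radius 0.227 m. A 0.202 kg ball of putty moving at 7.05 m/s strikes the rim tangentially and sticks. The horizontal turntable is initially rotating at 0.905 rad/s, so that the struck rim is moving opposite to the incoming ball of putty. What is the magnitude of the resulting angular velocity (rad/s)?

|ω_f| ≈ 4.68 rad/s

About the axle the impulsive forces during the collision are internal, so angular momentum about that axis is conserved.
I_p = ½(1.91)(0.227)² = 0.04921 kg·m². Taking the sense of the ball of putty's angular momentum as positive, L_{ball} = m v R = (0.202)(7.05)(0.227) = 0.3233 kg·m²/s.
L_i = −I_p ω_p + m v R = −(0.04921)(0.905) + 0.3233 = 0.2787 kg·m²/s.
After sticking, I_f = I_p + m R² = 0.04921 + (0.202)(0.227)² = 0.05962 kg·m².
ω_f = L_i / I_f = 0.2787 / 0.05962 = 4.675 rad/s.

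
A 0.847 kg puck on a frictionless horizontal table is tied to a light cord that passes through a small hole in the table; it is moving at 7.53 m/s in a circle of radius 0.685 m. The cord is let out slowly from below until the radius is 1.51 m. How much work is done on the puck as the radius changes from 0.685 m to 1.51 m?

W ≈ -19.1 J

Central (radial) force ⇒ zero torque about the center ⇒ m v r is constant.
v₂ = v₁ r₁ / r₂ = (7.53)(0.685) / (1.51) = 3.416 m/s.
W = ΔKE = ½m(v₂² − v₁²) = -19.07 J.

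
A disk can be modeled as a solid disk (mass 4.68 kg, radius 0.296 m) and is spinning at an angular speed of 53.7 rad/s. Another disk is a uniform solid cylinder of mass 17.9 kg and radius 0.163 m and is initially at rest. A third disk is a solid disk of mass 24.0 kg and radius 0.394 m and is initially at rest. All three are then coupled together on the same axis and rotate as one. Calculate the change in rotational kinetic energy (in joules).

No external torque acts about the common axis, so total angular momentum is conserved.
Moments of inertia: I_A = ½(4.68)(0.296)² = 0.2050 kg·m²; I_B = ½(17.9)(0.163)² = 0.2378 kg·m²; I_C = ½(24.0)(0.394)² = 1.863 kg·m².
Taking A's sense as positive: L = (0.2050)(53.7) = 11.01 kg·m²·rad/s.
Combined I = 0.2050 + 0.2378 + 1.863 = 2.306 kg·m².
ω_f = L / I = 11.01 / 2.306 = 4.775 rad/s.
KE_i = ½ΣIω² = 295.6 J; KE_f = ½(2.306)(4.775)² = 26.29 J.

ΔKE ≈ -269 J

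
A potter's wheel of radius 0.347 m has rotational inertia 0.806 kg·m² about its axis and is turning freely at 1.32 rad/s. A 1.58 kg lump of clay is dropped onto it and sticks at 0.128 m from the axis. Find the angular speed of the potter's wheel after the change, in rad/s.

ω_f ≈ 1.28 rad/s

The added mass arrives with no angular momentum about the axis, and any external torque about the axis is negligible, so the system's angular momentum is conserved.
Added inertia Σmr² = (1.58)(0.128)² = 0.02589 kg·m²; I_f = 0.8060 + 0.02589 = 0.8319 kg·m².
ω_f = I_p ω_i / I_f = (0.8060)(1.32) / 0.8319 = 1.279 rad/s.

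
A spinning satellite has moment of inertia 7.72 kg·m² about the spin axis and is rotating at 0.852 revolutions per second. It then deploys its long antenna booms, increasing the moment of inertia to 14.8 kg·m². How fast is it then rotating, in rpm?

With no external torque about the axis, L is conserved: I₁ω₁ = I₂ω₂.
ω₂ = I₁ω₁ / I₂ = (7.720)(0.852 rev/s) / (14.80) = 0.4444 rev/s = 26.67 rpm.

ω₂ ≈ 26.7 rpm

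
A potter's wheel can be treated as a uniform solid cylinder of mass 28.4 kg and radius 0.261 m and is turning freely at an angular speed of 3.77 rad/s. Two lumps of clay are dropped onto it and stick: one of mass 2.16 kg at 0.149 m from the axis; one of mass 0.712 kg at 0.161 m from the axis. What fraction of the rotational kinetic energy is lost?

fraction ≈ 0.0642

The added mass arrives with no angular momentum about the axis, and any external torque about the axis is negligible, so the system's angular momentum is conserved.
I_p = ½(28.4)(0.261)² = 0.9673 kg·m².
Added inertia Σmr² = (2.16)(0.149)² + (0.712)(0.161)² = 0.06641 kg·m²; I_f = 0.9673 + 0.06641 = 1.034 kg·m².
ω_f = I_p ω_i / I_f = (0.9673)(3.77) / 1.034 = 3.528 rad/s.
KE_i = ½(0.9673)(3.770 rad/s)² = 6.874 J; KE_f = ½(1.034)(3.528)² = 6.433 J.
Fraction lost = 0.06424.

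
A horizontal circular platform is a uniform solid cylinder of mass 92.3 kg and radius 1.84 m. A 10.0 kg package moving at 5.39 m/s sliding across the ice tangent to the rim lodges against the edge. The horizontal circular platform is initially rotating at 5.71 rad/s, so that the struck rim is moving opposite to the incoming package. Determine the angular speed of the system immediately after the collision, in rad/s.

The axle reaction passes through the central axle and exerts no torque about it; angular momentum about the central axle is conserved through the impact.
I_p = ½(92.3)(1.84)² = 156.2 kg·m². Taking the sense of the package's angular momentum as positive, L_{package} = m v R = (10.0)(5.39)(1.84) = 99.18 kg·m²/s.
L_i = −I_p ω_p + m v R = −(156.2)(5.71) + 99.18 = -793.0 kg·m²/s.
After sticking, I_f = I_p + m R² = 156.2 + (10.0)(1.84)² = 190.1 kg·m².
ω_f = L_i / I_f = -793.0 / 190.1 = -4.171 rad/s.

|ω_f| ≈ 4.17 rad/s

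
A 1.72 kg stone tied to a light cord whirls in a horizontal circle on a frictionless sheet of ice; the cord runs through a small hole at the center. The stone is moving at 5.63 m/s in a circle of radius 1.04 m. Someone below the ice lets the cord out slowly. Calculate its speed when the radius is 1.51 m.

v₂ ≈ 3.88 m/s

Central (radial) force ⇒ zero torque about the center ⇒ m v r is constant.
v₂ = v₁ r₁ / r₂ = (5.63)(1.04) / (1.51) = 3.878 m/s.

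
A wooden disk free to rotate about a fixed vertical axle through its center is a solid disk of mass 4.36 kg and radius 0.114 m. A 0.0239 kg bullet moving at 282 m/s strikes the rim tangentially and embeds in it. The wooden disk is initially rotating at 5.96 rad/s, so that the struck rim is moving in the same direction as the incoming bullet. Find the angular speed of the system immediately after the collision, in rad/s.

|ω_f| ≈ 32.7 rad/s

The axle reaction passes through the axle and exerts no torque about it; angular momentum about the axle is conserved through the impact.
I_p = ½(4.36)(0.114)² = 0.02833 kg·m². Taking the sense of the bullet's angular momentum as positive, L_{bullet} = m v R = (0.0239)(282)(0.114) = 0.7683 kg·m²/s.
L_i = +I_p ω_p + m v R = +(0.02833)(5.96) + 0.7683 = 0.9372 kg·m²/s.
After sticking, I_f = I_p + m R² = 0.02833 + (0.0239)(0.114)² = 0.02864 kg·m².
ω_f = L_i / I_f = 0.9372 / 0.02864 = 32.72 rad/s.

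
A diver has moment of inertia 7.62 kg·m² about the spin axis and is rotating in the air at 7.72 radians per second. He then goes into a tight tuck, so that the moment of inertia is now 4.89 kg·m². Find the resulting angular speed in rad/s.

With no external torque about the axis, L is conserved: I₁ω₁ = I₂ω₂.
ω₂ = I₁ω₁ / I₂ = (7.620)(7.72 rad/s) / (4.890) = 12.03 rad/s.

ω₂ ≈ 12.0 rad/s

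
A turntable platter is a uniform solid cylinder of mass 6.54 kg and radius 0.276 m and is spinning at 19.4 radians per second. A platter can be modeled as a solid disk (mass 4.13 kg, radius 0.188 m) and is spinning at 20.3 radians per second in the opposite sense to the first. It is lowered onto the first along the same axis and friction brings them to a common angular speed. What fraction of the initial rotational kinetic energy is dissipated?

fraction ≈ 0.718

No external torque acts about the common axis, so total angular momentum is conserved.
Moments of inertia: I_A = ½(6.54)(0.276)² = 0.2491 kg·m²; I_B = ½(4.13)(0.188)² = 0.07299 kg·m².
Taking A's sense as positive: L = (0.2491)(19.4) − (0.07299)(20.3) = 3.351 kg·m²·rad/s.
Combined I = 0.2491 + 0.07299 = 0.3221 kg·m².
ω_f = L / I = 3.351 / 0.3221 = 10.40 rad/s.
KE_i = ½ΣIω² = 61.91 J; KE_f = ½(0.3221)(10.40)² = 17.43 J.
Fraction dissipated = (KE_i − KE_f)/KE_i = 0.7185.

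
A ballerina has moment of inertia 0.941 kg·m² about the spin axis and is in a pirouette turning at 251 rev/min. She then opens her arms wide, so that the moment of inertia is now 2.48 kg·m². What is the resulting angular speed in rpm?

With no external torque about the axis, L is conserved: I₁ω₁ = I₂ω₂.
ω₂ = I₁ω₁ / I₂ = (0.9410)(251 rpm) / (2.480) = 95.24 rpm.

ω₂ ≈ 95.2 rpm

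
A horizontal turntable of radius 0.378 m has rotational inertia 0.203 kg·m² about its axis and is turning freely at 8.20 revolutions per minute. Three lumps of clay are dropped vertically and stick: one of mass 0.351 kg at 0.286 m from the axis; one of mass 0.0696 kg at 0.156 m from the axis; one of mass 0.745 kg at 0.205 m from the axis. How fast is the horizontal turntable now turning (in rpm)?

ω_f ≈ 6.29 rpm

No external torque acts about the axis; L_before = L_after.
Added inertia Σmr² = (0.351)(0.286)² + (0.0696)(0.156)² + (0.745)(0.205)² = 0.06171 kg·m²; I_f = 0.2030 + 0.06171 = 0.2647 kg·m².
ω_f = I_p ω_i / I_f = (0.2030)(8.20) / 0.2647 = 6.288 rpm.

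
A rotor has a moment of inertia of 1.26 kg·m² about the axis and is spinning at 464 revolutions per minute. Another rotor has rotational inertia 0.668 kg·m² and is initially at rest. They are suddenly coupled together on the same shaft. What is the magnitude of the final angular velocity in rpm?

The coupling torques are internal; angular momentum about the shared axis is conserved.
Taking A's sense as positive: L = (1.260)(464) = 584.6 kg·m²·rpm.
Combined I = 1.260 + 0.6680 = 1.928 kg·m².
ω_f = L / I = 584.6 / 1.928 = 303.2 rpm.

|ω_f| ≈ 303 rpm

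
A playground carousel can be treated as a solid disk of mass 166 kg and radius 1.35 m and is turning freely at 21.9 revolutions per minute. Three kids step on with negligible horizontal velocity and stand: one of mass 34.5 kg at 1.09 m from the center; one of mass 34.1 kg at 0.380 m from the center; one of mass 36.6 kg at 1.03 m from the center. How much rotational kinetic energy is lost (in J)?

The added mass arrives with no angular momentum about the center, and any external torque about the center is negligible, so the system's angular momentum is conserved.
I_p = ½(166)(1.35)² = 151.3 kg·m².
Added inertia Σmr² = (34.5)(1.09)² + (34.1)(0.380)² + (36.6)(1.03)² = 84.74 kg·m²; I_f = 151.3 + 84.74 = 236.0 kg·m².
ω_f = I_p ω_i / I_f = (151.3)(21.9) / 236.0 = 14.04 rpm.
KE_i = ½(151.3)(2.293 rad/s)² = 397.8 J; KE_f = ½(236.0)(1.470)² = 255.0 J.

energy lost ≈ 143 J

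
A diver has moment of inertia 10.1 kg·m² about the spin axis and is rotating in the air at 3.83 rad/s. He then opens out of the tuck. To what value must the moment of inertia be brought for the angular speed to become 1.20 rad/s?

No external torque acts about the spin axis, so angular momentum is conserved.
I₂ = I₁ω₁ / ω₂ = (10.1)(3.83) / (1.20) = 32.24 kg·m².

I₂ ≈ 32.2 kg·m²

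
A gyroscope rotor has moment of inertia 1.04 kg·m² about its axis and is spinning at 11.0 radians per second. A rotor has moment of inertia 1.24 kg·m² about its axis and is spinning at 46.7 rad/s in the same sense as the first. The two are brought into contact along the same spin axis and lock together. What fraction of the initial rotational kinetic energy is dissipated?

fraction ≈ 0.255

No external torque acts about the common axis, so total angular momentum is conserved.
Taking A's sense as positive: L = (1.040)(11.0) + (1.240)(46.7) = 69.35 kg·m²·rad/s.
Combined I = 1.040 + 1.240 = 2.280 kg·m².
ω_f = L / I = 69.35 / 2.280 = 30.42 rad/s.
KE_i = ½ΣIω² = 1415 J; KE_f = ½(2.280)(30.42)² = 1055 J.
Fraction dissipated = (KE_i − KE_f)/KE_i = 0.2547.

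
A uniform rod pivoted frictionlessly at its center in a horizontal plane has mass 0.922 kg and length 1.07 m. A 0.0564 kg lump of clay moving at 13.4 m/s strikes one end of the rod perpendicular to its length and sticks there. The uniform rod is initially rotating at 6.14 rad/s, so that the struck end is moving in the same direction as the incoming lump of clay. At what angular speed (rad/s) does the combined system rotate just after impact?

|ω_f| ≈ 9.07 rad/s

About the pivot the impulsive forces during the collision are internal, so angular momentum about that axis is conserved.
I_p = (1/12)(0.922)(1.07)² = 0.08797 kg·m². Taking the sense of the lump of clay's angular momentum as positive, L_{lump} = m v R = (0.0564)(13.4)(1.07/2) = 0.4043 kg·m²/s.
L_i = +I_p ω_p + m v R = +(0.08797)(6.14) + 0.4043 = 0.9444 kg·m²/s.
After sticking, I_f = I_p + m R² = 0.08797 + (0.0564)(1.07/2)² = 0.1041 kg·m².
ω_f = L_i / I_f = 0.9444 / 0.1041 = 9.072 rad/s.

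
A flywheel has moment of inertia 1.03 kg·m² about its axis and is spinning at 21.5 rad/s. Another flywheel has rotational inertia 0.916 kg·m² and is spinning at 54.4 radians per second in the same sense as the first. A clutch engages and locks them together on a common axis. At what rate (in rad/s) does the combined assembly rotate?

|ω_f| ≈ 37.0 rad/s

The coupling torques are internal; angular momentum about the shared axis is conserved.
Taking A's sense as positive: L = (1.030)(21.5) + (0.9160)(54.4) = 71.98 kg·m²·rad/s.
Combined I = 1.030 + 0.9160 = 1.946 kg·m².
ω_f = L / I = 71.98 / 1.946 = 36.99 rad/s.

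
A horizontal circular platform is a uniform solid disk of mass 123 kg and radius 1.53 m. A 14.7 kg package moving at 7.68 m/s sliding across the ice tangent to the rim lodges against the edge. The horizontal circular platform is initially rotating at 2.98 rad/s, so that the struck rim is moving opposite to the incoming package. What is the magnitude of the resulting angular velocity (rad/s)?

|ω_f| ≈ 1.44 rad/s

About the central axle the impulsive forces during the collision are internal, so angular momentum about that axis is conserved.
I_p = ½(123)(1.53)² = 144.0 kg·m². Taking the sense of the package's angular momentum as positive, L_{package} = m v R = (14.7)(7.68)(1.53) = 172.7 kg·m²/s.
L_i = −I_p ω_p + m v R = −(144.0)(2.98) + 172.7 = -256.3 kg·m²/s.
After sticking, I_f = I_p + m R² = 144.0 + (14.7)(1.53)² = 178.4 kg·m².
ω_f = L_i / I_f = -256.3 / 178.4 = -1.437 rad/s.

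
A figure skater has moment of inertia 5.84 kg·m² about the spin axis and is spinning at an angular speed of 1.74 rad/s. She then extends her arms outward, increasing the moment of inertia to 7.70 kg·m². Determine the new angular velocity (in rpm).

ω₂ ≈ 12.6 rpm

With no external torque about the axis, L is conserved: I₁ω₁ = I₂ω₂.
ω₂ = I₁ω₁ / I₂ = (5.840)(1.74 rad/s) / (7.700) = 1.320 rad/s = 12.60 rpm.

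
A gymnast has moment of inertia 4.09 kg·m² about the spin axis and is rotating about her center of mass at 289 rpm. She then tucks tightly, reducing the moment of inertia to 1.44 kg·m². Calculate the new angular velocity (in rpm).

Angular momentum about the spin axis is conserved since the torque about it is zero.
ω₂ = I₁ω₁ / I₂ = (4.090)(289 rpm) / (1.440) = 820.8 rpm.

ω₂ ≈ 821 rpm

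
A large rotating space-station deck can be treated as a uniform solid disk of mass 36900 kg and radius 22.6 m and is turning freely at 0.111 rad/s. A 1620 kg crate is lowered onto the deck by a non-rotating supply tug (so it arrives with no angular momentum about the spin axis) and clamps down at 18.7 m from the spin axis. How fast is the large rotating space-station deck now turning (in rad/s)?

The added mass arrives with no angular momentum about the spin axis, and any external torque about the spin axis is negligible, so the system's angular momentum is conserved.
I_p = ½(36900)(22.6)² = 9.424e+06 kg·m².
Added inertia Σmr² = (1620)(18.7)² = 5.665e+05 kg·m²; I_f = 9.424e+06 + 5.665e+05 = 9.990e+06 kg·m².
ω_f = I_p ω_i / I_f = (9.424e+06)(0.111) / 9.990e+06 = 0.1047 rad/s.

ω_f ≈ 0.105 rad/s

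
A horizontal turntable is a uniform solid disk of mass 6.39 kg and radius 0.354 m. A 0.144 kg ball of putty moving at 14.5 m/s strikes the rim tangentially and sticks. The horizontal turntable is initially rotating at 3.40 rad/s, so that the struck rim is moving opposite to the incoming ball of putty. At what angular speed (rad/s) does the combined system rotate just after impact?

|ω_f| ≈ 1.49 rad/s

About the axle the impulsive forces during the collision are internal, so angular momentum about that axis is conserved.
I_p = ½(6.39)(0.354)² = 0.4004 kg·m². Taking the sense of the ball of putty's angular momentum as positive, L_{ball} = m v R = (0.144)(14.5)(0.354) = 0.7392 kg·m²/s.
L_i = −I_p ω_p + m v R = −(0.4004)(3.40) + 0.7392 = -0.6222 kg·m²/s.
After sticking, I_f = I_p + m R² = 0.4004 + (0.144)(0.354)² = 0.4184 kg·m².
ω_f = L_i / I_f = -0.6222 / 0.4184 = -1.487 rad/s.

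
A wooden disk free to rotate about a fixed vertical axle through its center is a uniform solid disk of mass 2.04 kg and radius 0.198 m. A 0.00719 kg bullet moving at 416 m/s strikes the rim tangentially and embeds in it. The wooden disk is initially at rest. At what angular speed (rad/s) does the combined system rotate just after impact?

|ω_f| ≈ 14.7 rad/s

The axle reaction passes through the axle and exerts no torque about it; angular momentum about the axle is conserved through the impact.
I_p = ½(2.04)(0.198)² = 0.03999 kg·m². Taking the sense of the bullet's angular momentum as positive, L_{bullet} = m v R = (0.00719)(416)(0.198) = 0.5922 kg·m²/s.
L_i = 0 + 0.5922 = 0.5922 kg·m²/s.
After sticking, I_f = I_p + m R² = 0.03999 + (0.00719)(0.198)² = 0.04027 kg·m².
ω_f = L_i / I_f = 0.5922 / 0.04027 = 14.71 rad/s.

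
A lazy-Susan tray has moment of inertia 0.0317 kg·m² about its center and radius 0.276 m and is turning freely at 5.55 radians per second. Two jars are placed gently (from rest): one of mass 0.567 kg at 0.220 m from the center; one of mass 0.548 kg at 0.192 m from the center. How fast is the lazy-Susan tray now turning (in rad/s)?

ω_f ≈ 2.22 rad/s

No external torque acts about the center; L_before = L_after.
Added inertia Σmr² = (0.567)(0.220)² + (0.548)(0.192)² = 0.04764 kg·m²; I_f = 0.03170 + 0.04764 = 0.07934 kg·m².
ω_f = I_p ω_i / I_f = (0.03170)(5.55) / 0.07934 = 2.217 rad/s.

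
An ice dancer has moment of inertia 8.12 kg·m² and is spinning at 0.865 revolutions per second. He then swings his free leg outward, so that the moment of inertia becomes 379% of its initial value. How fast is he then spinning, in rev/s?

ω₂ ≈ 0.228 rev/s

With no external torque about the axis, L is conserved: I₁ω₁ = I₂ω₂.
I₂ = 3.79 × 8.12 = 30.77 kg·m².
ω₂ = I₁ω₁ / I₂ = (8.120)(0.865 rev/s) / (30.77) = 0.2282 rev/s.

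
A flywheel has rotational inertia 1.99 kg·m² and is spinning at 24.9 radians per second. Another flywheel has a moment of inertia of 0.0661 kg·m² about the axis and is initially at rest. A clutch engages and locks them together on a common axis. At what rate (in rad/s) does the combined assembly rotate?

No external torque acts about the common axis, so total angular momentum is conserved.
Taking A's sense as positive: L = (1.990)(24.9) = 49.55 kg·m²·rad/s.
Combined I = 1.990 + 0.06610 = 2.056 kg·m².
ω_f = L / I = 49.55 / 2.056 = 24.10 rad/s.

|ω_f| ≈ 24.1 rad/s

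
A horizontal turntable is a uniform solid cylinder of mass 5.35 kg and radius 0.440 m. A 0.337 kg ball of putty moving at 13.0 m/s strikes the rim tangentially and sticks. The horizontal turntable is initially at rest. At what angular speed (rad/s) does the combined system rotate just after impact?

|ω_f| ≈ 3.31 rad/s

About the axle the impulsive forces during the collision are internal, so angular momentum about that axis is conserved.
I_p = ½(5.35)(0.440)² = 0.5179 kg·m². Taking the sense of the ball of putty's angular momentum as positive, L_{ball} = m v R = (0.337)(13.0)(0.440) = 1.928 kg·m²/s.
L_i = 0 + 1.928 = 1.928 kg·m²/s.
After sticking, I_f = I_p + m R² = 0.5179 + (0.337)(0.440)² = 0.5831 kg·m².
ω_f = L_i / I_f = 1.928 / 0.5831 = 3.306 rad/s.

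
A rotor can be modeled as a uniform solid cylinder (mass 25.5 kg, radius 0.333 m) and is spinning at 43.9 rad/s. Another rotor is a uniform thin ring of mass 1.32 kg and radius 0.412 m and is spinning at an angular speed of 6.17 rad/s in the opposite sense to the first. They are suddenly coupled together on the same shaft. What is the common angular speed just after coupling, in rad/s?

|ω_f| ≈ 37.1 rad/s

The coupling torques are internal; angular momentum about the shared axis is conserved.
Moments of inertia: I_A = ½(25.5)(0.333)² = 1.414 kg·m²; I_B = (1.32)(0.412)² = 0.2241 kg·m².
Taking A's sense as positive: L = (1.414)(43.9) − (0.2241)(6.17) = 60.68 kg·m²·rad/s.
Combined I = 1.414 + 0.2241 = 1.638 kg·m².
ω_f = L / I = 60.68 / 1.638 = 37.05 rad/s.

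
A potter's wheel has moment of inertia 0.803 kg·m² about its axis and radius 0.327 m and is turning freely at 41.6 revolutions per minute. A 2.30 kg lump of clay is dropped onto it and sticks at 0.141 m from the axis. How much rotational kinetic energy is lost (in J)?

No external torque acts about the axis; L_before = L_after.
Added inertia Σmr² = (2.30)(0.141)² = 0.04573 kg·m²; I_f = 0.8030 + 0.04573 = 0.8487 kg·m².
ω_f = I_p ω_i / I_f = (0.8030)(41.6) / 0.8487 = 39.36 rpm.
KE_i = ½(0.8030)(4.356 rad/s)² = 7.620 J; KE_f = ½(0.8487)(4.122)² = 7.209 J.

energy lost ≈ 0.411 J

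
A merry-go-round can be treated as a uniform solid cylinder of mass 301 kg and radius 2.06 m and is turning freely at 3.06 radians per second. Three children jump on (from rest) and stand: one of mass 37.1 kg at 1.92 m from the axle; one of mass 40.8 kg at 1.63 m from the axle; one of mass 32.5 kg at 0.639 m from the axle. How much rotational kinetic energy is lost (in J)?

energy lost ≈ 861 J

No external torque acts about the axle; L_before = L_after.
I_p = ½(301)(2.06)² = 638.7 kg·m².
Added inertia Σmr² = (37.1)(1.92)² + (40.8)(1.63)² + (32.5)(0.639)² = 258.4 kg·m²; I_f = 638.7 + 258.4 = 897.1 kg·m².
ω_f = I_p ω_i / I_f = (638.7)(3.06) / 897.1 = 2.178 rad/s.
KE_i = ½(638.7)(3.060 rad/s)² = 2990 J; KE_f = ½(897.1)(2.178)² = 2129 J.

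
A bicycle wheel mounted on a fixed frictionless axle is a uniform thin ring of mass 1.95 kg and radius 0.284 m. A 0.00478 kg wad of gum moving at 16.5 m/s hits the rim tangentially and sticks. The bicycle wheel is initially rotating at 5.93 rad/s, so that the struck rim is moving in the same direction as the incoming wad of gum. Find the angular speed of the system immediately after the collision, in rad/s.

About the axle the impulsive forces during the collision are internal, so angular momentum about that axis is conserved.
I_p = (1.95)(0.284)² = 0.1573 kg·m². Taking the sense of the wad of gum's angular momentum as positive, L_{wad} = m v R = (0.00478)(16.5)(0.284) = 0.02240 kg·m²/s.
L_i = +I_p ω_p + m v R = +(0.1573)(5.93) + 0.02240 = 0.9551 kg·m²/s.
After sticking, I_f = I_p + m R² = 0.1573 + (0.00478)(0.284)² = 0.1577 kg·m².
ω_f = L_i / I_f = 0.9551 / 0.1577 = 6.058 rad/s.

|ω_f| ≈ 6.06 rad/s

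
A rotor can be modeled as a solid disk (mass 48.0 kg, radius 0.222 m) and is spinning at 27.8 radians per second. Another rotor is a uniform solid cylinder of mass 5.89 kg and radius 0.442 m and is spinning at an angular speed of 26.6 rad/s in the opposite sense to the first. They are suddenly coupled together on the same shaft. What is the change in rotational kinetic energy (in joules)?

ΔKE ≈ -573 J

The coupling torques are internal; angular momentum about the shared axis is conserved.
Moments of inertia: I_A = ½(48.0)(0.222)² = 1.183 kg·m²; I_B = ½(5.89)(0.442)² = 0.5753 kg·m².
Taking A's sense as positive: L = (1.183)(27.8) − (0.5753)(26.6) = 17.58 kg·m²·rad/s.
Combined I = 1.183 + 0.5753 = 1.758 kg·m².
ω_f = L / I = 17.58 / 1.758 = 9.998 rad/s.
KE_i = ½ΣIω² = 660.6 J; KE_f = ½(1.758)(9.998)² = 87.87 J.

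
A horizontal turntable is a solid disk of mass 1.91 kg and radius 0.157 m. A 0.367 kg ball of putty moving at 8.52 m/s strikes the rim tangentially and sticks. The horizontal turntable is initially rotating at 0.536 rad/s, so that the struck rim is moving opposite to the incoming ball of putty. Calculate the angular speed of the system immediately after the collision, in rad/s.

About the axle the impulsive forces during the collision are internal, so angular momentum about that axis is conserved.
I_p = ½(1.91)(0.157)² = 0.02354 kg·m². Taking the sense of the ball of putty's angular momentum as positive, L_{ball} = m v R = (0.367)(8.52)(0.157) = 0.4909 kg·m²/s.
L_i = −I_p ω_p + m v R = −(0.02354)(0.536) + 0.4909 = 0.4783 kg·m²/s.
After sticking, I_f = I_p + m R² = 0.02354 + (0.367)(0.157)² = 0.03259 kg·m².
ω_f = L_i / I_f = 0.4783 / 0.03259 = 14.68 rad/s.

|ω_f| ≈ 14.7 rad/s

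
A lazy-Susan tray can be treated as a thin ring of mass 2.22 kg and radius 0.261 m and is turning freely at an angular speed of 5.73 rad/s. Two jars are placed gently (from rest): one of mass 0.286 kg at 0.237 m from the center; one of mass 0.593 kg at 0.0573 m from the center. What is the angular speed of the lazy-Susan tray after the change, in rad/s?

The added mass arrives with no angular momentum about the center, and any external torque about the center is negligible, so the system's angular momentum is conserved.
I_p = (2.22)(0.261)² = 0.1512 kg·m².
Added inertia Σmr² = (0.286)(0.237)² + (0.593)(0.0573)² = 0.01801 kg·m²; I_f = 0.1512 + 0.01801 = 0.1692 kg·m².
ω_f = I_p ω_i / I_f = (0.1512)(5.73) / 0.1692 = 5.120 rad/s.

ω_f ≈ 5.12 rad/s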